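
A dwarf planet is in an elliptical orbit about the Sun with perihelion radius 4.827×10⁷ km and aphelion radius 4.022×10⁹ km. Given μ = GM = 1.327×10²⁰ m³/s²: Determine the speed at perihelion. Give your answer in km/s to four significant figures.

Semi-major axis a = (r_p + r_a)/2 = 2.0351×10⁹ km = 2.035×10¹² m.
Vis-viva: v² = μ(2/r − 1/a) = 1.327×10²⁰ × (4.143×10⁻¹¹ − 4.914×10⁻¹³) = 5.433×10⁹ m²/s².
v = 73710 m/s = 73.71 km/s.

v ≈ 73.71 km/s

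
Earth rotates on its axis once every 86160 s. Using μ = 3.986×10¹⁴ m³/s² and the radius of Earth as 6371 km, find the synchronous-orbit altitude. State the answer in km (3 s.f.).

h_sync ≈ 35800 km

A synchronous orbit has period T, so by Kepler's third law a = (μT²/4π²)^(1/3).
μT²/4π² = 3.986×10¹⁴ × (8.616×10⁴)² / 39.48 = 7.495×10²² m³.
a = 4.216×10⁷ m = 42163 km.
Altitude h = a − R = 42163 − 6371 = 35792 km.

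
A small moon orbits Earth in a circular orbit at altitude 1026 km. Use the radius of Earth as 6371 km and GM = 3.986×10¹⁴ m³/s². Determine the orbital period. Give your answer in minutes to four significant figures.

T ≈ 105.5 minutes

r = 6371 + 1026 = 7397.0 km = 7.3970×10⁶ m.
Kepler's third law: T = 2π√(r³/μ) = 2π√((7.397×10⁶)³ / 3.986×10¹⁴).
r³/μ = 1.015×10⁶ s², so T = 2π × 1.008×10³ = 6.331×10³ s.
Converting: 6.331×10³ s ÷ 60.00 = 105.5 minutes.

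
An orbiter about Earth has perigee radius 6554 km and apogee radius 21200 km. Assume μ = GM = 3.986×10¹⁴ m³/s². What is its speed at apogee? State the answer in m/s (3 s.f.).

Semi-major axis a = (r_p + r_a)/2 = 13877 km = 1.388×10⁷ m.
Vis-viva: v² = μ(2/r − 1/a) = 3.986×10¹⁴ × (9.434×10⁻⁸ − 7.206×10⁻⁸) = 8.880×10⁶ m²/s².
v = 2980 m/s.

v ≈ 2980 m/s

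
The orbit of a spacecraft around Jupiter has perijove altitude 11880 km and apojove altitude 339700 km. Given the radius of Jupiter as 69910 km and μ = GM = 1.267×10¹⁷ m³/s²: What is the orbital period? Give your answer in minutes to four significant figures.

T ≈ 1133 minutes

r_p = 69910 + 11880 = 81790 km = 8.1790×10⁷ m.
r_a = 69910 + 339700 = 409610 km = 4.0961×10⁸ m.
Semi-major axis a = (r_p + r_a)/2 = (81790 + 4.0961×10⁵)/2 = 2.4570×10⁵ km = 2.457×10⁸ m.
By Kepler's third law T = 2π√(a³/μ) = 2π × 1.082×10⁴ = 6.798×10⁴ s.
= 1133 minutes.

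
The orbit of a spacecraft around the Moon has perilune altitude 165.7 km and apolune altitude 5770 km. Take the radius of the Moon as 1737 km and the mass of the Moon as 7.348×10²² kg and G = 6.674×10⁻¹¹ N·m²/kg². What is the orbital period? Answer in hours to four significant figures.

T ≈ 8.043 hours

μ = GM = 6.674×10⁻¹¹ × 7.348×10²² = 4.904×10¹² m³/s².
r_p = 1737 + 165.7 = 1902.7 km = 1.9027×10⁶ m.
r_a = 1737 + 5770 = 7507.0 km = 7.5070×10⁶ m.
Semi-major axis a = (r_p + r_a)/2 = (1902.7 + 7507.0)/2 = 4704.9 km = 4.705×10⁶ m.
By Kepler's third law T = 2π√(a³/μ) = 2π × 4.608×10³ = 2.895×10⁴ s.
= 8.043 hours.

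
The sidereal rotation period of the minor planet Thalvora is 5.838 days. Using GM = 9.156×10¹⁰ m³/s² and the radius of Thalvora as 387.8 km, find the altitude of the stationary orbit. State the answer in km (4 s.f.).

h_sync ≈ 8000 km

T = 5.838 days = 5.044×10⁵ s.
A synchronous orbit has period T, so by Kepler's third law a = (μT²/4π²)^(1/3).
μT²/4π² = 9.156×10¹⁰ × (5.044×10⁵)² / 39.48 = 5.901×10²⁰ m³.
a = 8.388×10⁶ m = 8387.5 km.
Altitude h = a − R = 8387.5 − 387.8 = 7999.7 km.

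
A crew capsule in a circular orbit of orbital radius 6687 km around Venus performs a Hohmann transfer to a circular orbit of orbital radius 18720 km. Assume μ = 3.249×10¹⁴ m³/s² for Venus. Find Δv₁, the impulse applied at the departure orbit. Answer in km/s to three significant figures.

r₁ = 6687 km = 6.687×10⁶ m.
r₂ = 18720 km = 1.872×10⁷ m.
Transfer ellipse a_t = (r₁ + r₂)/2 = 1.270×10⁷ m.
At r₁: circular v_c1 = √(μ/r₁) = 6970 m/s; transfer-periapsis v_p = √[μ(2/r₁ − 1/a_t)] = 8462 m/s.
Δv₁ = v_p − v_c1 = 1491 m/s.
= 1.491 km/s.

Δv ≈ 1.49 km/s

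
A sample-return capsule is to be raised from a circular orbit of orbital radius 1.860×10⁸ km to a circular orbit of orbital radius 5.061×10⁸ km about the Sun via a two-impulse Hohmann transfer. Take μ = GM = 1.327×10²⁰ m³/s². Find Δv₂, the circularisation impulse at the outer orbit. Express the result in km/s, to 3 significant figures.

r₁ = 1.860×10⁸ km = 1.860×10¹¹ m.
r₂ = 5.061×10⁸ km = 5.061×10¹¹ m.
Transfer ellipse a_t = (r₁ + r₂)/2 = 3.460×10¹¹ m.
At r₁: circular v_c1 = √(μ/r₁) = 26710 m/s; transfer-perihelion v_p = √[μ(2/r₁ − 1/a_t)] = 32300 m/s.
At r₂: circular v_c2 = √(μ/r₂) = 16190 m/s; transfer-aphelion v_a = √[μ(2/r₂ − 1/a_t)] = 11870 m/s.
Δv₂ = v_c2 − v_a = 4321 m/s.
= 4.321 km/s.

Δv ≈ 4.32 km/s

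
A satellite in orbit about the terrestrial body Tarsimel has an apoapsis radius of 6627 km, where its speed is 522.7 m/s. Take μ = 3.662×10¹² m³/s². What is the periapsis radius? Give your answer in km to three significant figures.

periapsis radius ≈ 2180 km

r_a = 6.627×10⁶ m.
Specific energy ε = v²/2 − μ/r = -4.160×10⁵ J/kg, so a = −μ/(2ε) = 4.402×10⁶ m.
The apsides satisfy r_p + r_a = 2a, so the periapsis radius is 2a − r_a = 2.176×10⁶ m = 2176.3 km.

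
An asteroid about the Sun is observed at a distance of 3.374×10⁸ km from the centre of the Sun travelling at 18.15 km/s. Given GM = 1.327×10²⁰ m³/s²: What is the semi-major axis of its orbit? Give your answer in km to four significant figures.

a ≈ 2.903×10⁸ km

r = 3.374×10¹¹ m.
Specific orbital energy ε = v²/2 − μ/r = (18150)²/2 − 1.327×10²⁰/3.374×10¹¹ = -2.286×10⁸ J/kg.
Since ε = −μ/(2a), a = −μ/(2ε) = 2.903×10¹¹ m = 2.9026×10⁸ km.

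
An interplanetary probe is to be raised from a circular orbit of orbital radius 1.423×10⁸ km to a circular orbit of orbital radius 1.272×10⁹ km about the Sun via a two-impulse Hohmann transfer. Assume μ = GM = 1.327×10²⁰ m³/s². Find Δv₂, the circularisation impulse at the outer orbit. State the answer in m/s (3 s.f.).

r₁ = 1.423×10⁸ km = 1.423×10¹¹ m.
r₂ = 1.272×10⁹ km = 1.272×10¹² m.
Transfer ellipse a_t = (r₁ + r₂)/2 = 7.072×10¹¹ m.
At r₁: circular v_c1 = √(μ/r₁) = 30540 m/s; transfer-perihelion v_p = √[μ(2/r₁ − 1/a_t)] = 40960 m/s.
At r₂: circular v_c2 = √(μ/r₂) = 10210 m/s; transfer-aphelion v_a = √[μ(2/r₂ − 1/a_t)] = 4582 m/s.
Δv₂ = v_c2 − v_a = 5632 m/s.

Δv ≈ 5630 m/s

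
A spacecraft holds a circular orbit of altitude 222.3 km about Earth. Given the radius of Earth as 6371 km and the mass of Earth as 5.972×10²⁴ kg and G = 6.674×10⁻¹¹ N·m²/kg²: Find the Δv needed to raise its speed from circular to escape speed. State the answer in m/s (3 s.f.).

μ = GM = 6.674×10⁻¹¹ × 5.972×10²⁴ = 3.986×10¹⁴ m³/s².
r = 6371 + 222.3 = 6593.3 km = 6.5933×10⁶ m.
Circular speed v_c = √(μ/r) = 7775 m/s.
Escape speed v_esc = √(2μ/r) = √2 × v_c = 11000 m/s.
Δv = v_esc − v_c = 3221 m/s.

Δv ≈ 3220 m/s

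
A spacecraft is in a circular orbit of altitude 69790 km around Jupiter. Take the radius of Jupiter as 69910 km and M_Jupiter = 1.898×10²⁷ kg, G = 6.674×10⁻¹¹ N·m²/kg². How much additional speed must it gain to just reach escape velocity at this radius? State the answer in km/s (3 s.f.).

Δv ≈ 12.5 km/s

μ = GM = 6.674×10⁻¹¹ × 1.898×10²⁷ = 1.267×10¹⁷ m³/s².
r = 69910 + 69790 = 139700 km = 1.3970×10⁸ m.
Circular speed v_c = √(μ/r) = 30110 m/s.
Escape speed v_esc = √(2μ/r) = √2 × v_c = 42590 m/s.
Δv = v_esc − v_c = 12470 m/s = 12.47 km/s.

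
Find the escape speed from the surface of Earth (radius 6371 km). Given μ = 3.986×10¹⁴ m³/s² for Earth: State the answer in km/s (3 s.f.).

r = R = 6.371×10⁶ m.
Escape speed v_esc = √(2μ/r) = √(2 × 3.986×10¹⁴ / 6.371×10⁶) = √(1.251×10⁸) = 11190 m/s.
= 11.19 km/s.

v_esc ≈ 11.2 km/s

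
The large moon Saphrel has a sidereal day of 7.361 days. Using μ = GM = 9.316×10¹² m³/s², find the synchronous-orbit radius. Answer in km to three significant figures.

T = 7.361 days = 6.360×10⁵ s.
A synchronous orbit has period T, so by Kepler's third law a = (μT²/4π²)^(1/3).
μT²/4π² = 9.316×10¹² × (6.360×10⁵)² / 39.48 = 9.545×10²² m³.
a = 4.570×10⁷ m = 45701 km.

r_sync ≈ 45700 km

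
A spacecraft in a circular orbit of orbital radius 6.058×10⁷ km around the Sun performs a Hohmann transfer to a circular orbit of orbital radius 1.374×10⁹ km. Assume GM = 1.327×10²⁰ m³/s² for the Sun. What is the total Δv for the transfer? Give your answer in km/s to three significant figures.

Δv_total ≈ 24.9 km/s

r₁ = 6.058×10⁷ km = 6.058×10¹⁰ m.
r₂ = 1.374×10⁹ km = 1.374×10¹² m.
Transfer ellipse a_t = (r₁ + r₂)/2 = 7.173×10¹¹ m.
At r₁: circular v_c1 = √(μ/r₁) = 46800 m/s; transfer-perihelion v_p = √[μ(2/r₁ − 1/a_t)] = 64780 m/s.
Δv₁ = v_p − v_c1 = 17970 m/s.
At r₂: circular v_c2 = √(μ/r₂) = 9827 m/s; transfer-aphelion v_a = √[μ(2/r₂ − 1/a_t)] = 2856 m/s.
Δv₂ = v_c2 − v_a = 6971 m/s.
Total Δv = Δv₁ + Δv₂ = 24950 m/s = 24.95 km/s.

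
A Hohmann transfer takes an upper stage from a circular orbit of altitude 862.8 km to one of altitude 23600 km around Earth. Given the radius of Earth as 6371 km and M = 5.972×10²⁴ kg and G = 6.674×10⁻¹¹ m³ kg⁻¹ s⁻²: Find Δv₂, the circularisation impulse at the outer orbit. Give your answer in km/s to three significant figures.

μ = GM = 6.674×10⁻¹¹ × 5.972×10²⁴ = 3.986×10¹⁴ m³/s².
r₁ = 6371 + 862.8 = 7233.8 km = 7.2338×10⁶ m.
r₂ = 6371 + 23600 = 29971 km = 2.9971×10⁷ m.
Transfer ellipse a_t = (r₁ + r₂)/2 = 1.860×10⁷ m.
At r₁: circular v_c1 = √(μ/r₁) = 7423 m/s; transfer-perigee v_p = √[μ(2/r₁ − 1/a_t)] = 9422 m/s.
At r₂: circular v_c2 = √(μ/r₂) = 3647 m/s; transfer-apogee v_a = √[μ(2/r₂ − 1/a_t)] = 2274 m/s.
Δv₂ = v_c2 − v_a = 1373 m/s.
= 1.373 km/s.

Δv ≈ 1.37 km/s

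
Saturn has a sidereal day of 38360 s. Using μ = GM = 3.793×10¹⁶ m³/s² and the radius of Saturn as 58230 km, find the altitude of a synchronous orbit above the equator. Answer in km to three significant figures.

h_sync ≈ 54000 km

A synchronous orbit has period T, so by Kepler's third law a = (μT²/4π²)^(1/3).
μT²/4π² = 3.793×10¹⁶ × (3.836×10⁴)² / 39.48 = 1.414×10²⁴ m³.
a = 1.122×10⁸ m = 1.1223×10⁵ km.
Altitude h = a − R = 1.1223×10⁵ − 58230 = 54005 km.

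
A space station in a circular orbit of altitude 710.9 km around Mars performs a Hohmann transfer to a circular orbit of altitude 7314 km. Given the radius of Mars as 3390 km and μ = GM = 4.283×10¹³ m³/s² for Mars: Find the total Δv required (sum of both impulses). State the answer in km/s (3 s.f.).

Δv_total ≈ 1.17 km/s

r₁ = 3390 + 710.9 = 4100.9 km = 4.1009×10⁶ m.
r₂ = 3390 + 7314 = 10704 km = 1.0704×10⁷ m.
Transfer ellipse a_t = (r₁ + r₂)/2 = 7.402×10⁶ m.
At r₁: circular v_c1 = √(μ/r₁) = 3232 m/s; transfer-periapsis v_p = √[μ(2/r₁ − 1/a_t)] = 3886 m/s.
Δv₁ = v_p − v_c1 = 654.4 m/s.
At r₂: circular v_c2 = √(μ/r₂) = 2000 m/s; transfer-apoapsis v_a = √[μ(2/r₂ − 1/a_t)] = 1489 m/s.
Δv₂ = v_c2 − v_a = 511.5 m/s.
Total Δv = Δv₁ + Δv₂ = 1166 m/s = 1.166 km/s.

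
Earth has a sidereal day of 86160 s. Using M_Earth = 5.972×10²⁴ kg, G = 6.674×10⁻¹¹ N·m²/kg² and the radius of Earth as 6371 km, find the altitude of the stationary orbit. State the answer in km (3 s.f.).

μ = GM = 6.674×10⁻¹¹ × 5.972×10²⁴ = 3.986×10¹⁴ m³/s².
A synchronous orbit has period T, so by Kepler's third law a = (μT²/4π²)^(1/3).
μT²/4π² = 3.986×10¹⁴ × (8.616×10⁴)² / 39.48 = 7.495×10²² m³.
a = 4.216×10⁷ m = 42162 km.
Altitude h = a − R = 42162 − 6371 = 35791 km.

h_sync ≈ 35800 km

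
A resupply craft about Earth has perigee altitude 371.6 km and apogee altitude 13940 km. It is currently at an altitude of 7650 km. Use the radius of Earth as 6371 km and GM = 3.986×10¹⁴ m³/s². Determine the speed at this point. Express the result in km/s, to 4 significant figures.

v ≈ 5.234 km/s

r_p = 6371 + 371.6 = 6742.6 km = 6.7426×10⁶ m.
r_a = 6371 + 13940 = 20311 km = 2.0311×10⁷ m.
r = 6371 + 7650 = 14021 km = 1.402×10⁷ m.
Semi-major axis a = (r_p + r_a)/2 = 13527 km = 1.353×10⁷ m.
Vis-viva: v² = μ(2/r − 1/a) = 3.986×10¹⁴ × (1.426×10⁻⁷ − 7.393×10⁻⁸) = 2.739×10⁷ m²/s².
v = 5234 m/s = 5.234 km/s.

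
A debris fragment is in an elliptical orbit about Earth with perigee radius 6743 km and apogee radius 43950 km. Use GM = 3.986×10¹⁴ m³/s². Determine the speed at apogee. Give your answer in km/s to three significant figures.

v ≈ 1.55 km/s

Semi-major axis a = (r_p + r_a)/2 = 25346 km = 2.535×10⁷ m.
Vis-viva: v² = μ(2/r − 1/a) = 3.986×10¹⁴ × (4.551×10⁻⁸ − 3.945×10⁻⁸) = 2.413×10⁶ m²/s².
v = 1553 m/s = 1.553 km/s.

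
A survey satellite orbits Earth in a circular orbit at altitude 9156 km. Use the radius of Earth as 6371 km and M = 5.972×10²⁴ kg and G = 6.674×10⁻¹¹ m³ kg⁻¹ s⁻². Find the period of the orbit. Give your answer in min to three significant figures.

μ = GM = 6.674×10⁻¹¹ × 5.972×10²⁴ = 3.986×10¹⁴ m³/s².
r = 6371 + 9156 = 15527 km = 1.5527×10⁷ m.
Kepler's third law: T = 2π√(r³/μ) = 2π√((1.553×10⁷)³ / 3.986×10¹⁴).
r³/μ = 9.392×10⁶ s², so T = 2π × 3.065×10³ = 1.926×10⁴ s.
Converting: 1.926×10⁴ s ÷ 60.00 = 320.9 min.

T ≈ 321 min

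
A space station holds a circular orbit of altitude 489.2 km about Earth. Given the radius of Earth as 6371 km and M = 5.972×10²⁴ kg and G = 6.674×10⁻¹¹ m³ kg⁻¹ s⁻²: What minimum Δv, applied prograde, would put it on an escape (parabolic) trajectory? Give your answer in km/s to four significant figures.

μ = GM = 6.674×10⁻¹¹ × 5.972×10²⁴ = 3.986×10¹⁴ m³/s².
r = 6371 + 489.2 = 6860.2 km = 6.8602×10⁶ m.
Circular speed v_c = √(μ/r) = 7622 m/s.
Escape speed v_esc = √(2μ/r) = √2 × v_c = 10780 m/s.
Δv = v_esc − v_c = 3157 m/s = 3.157 km/s.

Δv ≈ 3.157 km/s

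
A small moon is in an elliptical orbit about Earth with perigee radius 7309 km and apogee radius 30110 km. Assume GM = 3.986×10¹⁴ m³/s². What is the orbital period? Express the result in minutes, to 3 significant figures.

Semi-major axis a = (r_p + r_a)/2 = (7309.0 + 30110)/2 = 18710 km = 1.871×10⁷ m.
By Kepler's third law T = 2π√(a³/μ) = 2π × 4.053×10³ = 2.547×10⁴ s.
= 424.5 minutes.

T ≈ 424 minutes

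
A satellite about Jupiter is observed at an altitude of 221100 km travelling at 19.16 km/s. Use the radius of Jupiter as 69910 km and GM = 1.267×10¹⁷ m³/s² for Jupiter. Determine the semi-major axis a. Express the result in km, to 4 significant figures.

r = 69910 + 221100 = 2.9101×10⁵ km = 2.910×10⁸ m.
Specific orbital energy ε = v²/2 − μ/r = (19160)²/2 − 1.267×10¹⁷/2.910×10⁸ = -2.518×10⁸ J/kg.
Since ε = −μ/(2a), a = −μ/(2ε) = 2.516×10⁸ m = 2.5156×10⁵ km.

a ≈ 2.516×10⁵ km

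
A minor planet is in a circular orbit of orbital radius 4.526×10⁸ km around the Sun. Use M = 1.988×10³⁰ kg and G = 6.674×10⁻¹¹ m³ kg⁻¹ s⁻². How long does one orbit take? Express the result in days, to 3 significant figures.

T ≈ 1920 days

μ = GM = 6.674×10⁻¹¹ × 1.988×10³⁰ = 1.327×10²⁰ m³/s².
r = 4.526×10⁸ km = 4.526×10¹¹ m.
Kepler's third law: T = 2π√(r³/μ) = 2π√((4.526×10¹¹)³ / 1.327×10²⁰).
r³/μ = 6.988×10¹⁴ s², so T = 2π × 2.643×10⁷ = 1.661×10⁸ s.
Converting: 1.661×10⁸ s ÷ 86400 = 1922 days.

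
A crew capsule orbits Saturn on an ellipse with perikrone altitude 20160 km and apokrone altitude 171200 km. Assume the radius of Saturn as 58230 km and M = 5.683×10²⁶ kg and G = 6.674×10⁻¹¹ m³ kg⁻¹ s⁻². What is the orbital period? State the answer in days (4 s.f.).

T ≈ 0.713 days

μ = GM = 6.674×10⁻¹¹ × 5.683×10²⁶ = 3.793×10¹⁶ m³/s².
r_p = 58230 + 20160 = 78390 km = 7.8390×10⁷ m.
r_a = 58230 + 171200 = 229430 km = 2.2943×10⁸ m.
Semi-major axis a = (r_p + r_a)/2 = (78390 + 2.2943×10⁵)/2 = 1.5391×10⁵ km = 1.539×10⁸ m.
By Kepler's third law T = 2π√(a³/μ) = 2π × 9.804×10³ = 6.160×10⁴ s.
= 0.713 days.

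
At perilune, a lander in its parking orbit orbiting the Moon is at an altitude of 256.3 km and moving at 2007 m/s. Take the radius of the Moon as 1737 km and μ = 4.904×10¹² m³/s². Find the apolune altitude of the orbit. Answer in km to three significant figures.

r_p = 1737 + 256.3 = 1993.3 km = 1.993×10⁶ m.
Specific energy ε = v²/2 − μ/r = -4.462×10⁵ J/kg, so a = −μ/(2ε) = 5.495×10⁶ m.
The apsides satisfy r_p + r_a = 2a, so the apolune radius is 2a − r_p = 8.997×10⁶ m = 8996.9 km.
Apolune altitude = 8996.9 − 1737 = 7259.9 km.

apolune altitude ≈ 7260 km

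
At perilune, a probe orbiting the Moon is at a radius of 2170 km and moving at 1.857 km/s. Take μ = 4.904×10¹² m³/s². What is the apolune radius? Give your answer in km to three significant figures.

r_p = 2.170×10⁶ m.
Specific energy ε = v²/2 − μ/r = -5.357×10⁵ J/kg, so a = −μ/(2ε) = 4.577×10⁶ m.
The apsides satisfy r_p + r_a = 2a, so the apolune radius is 2a − r_p = 6.985×10⁶ m = 6984.7 km.

apolune radius ≈ 6980 km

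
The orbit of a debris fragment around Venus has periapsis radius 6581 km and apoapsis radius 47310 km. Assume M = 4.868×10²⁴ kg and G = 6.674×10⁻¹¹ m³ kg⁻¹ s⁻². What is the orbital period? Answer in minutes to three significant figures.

μ = GM = 6.674×10⁻¹¹ × 4.868×10²⁴ = 3.249×10¹⁴ m³/s².
Semi-major axis a = (r_p + r_a)/2 = (6581.0 + 47310)/2 = 26946 km = 2.695×10⁷ m.
By Kepler's third law T = 2π√(a³/μ) = 2π × 7.760×10³ = 4.876×10⁴ s.
= 812.6 minutes.

T ≈ 813 minutes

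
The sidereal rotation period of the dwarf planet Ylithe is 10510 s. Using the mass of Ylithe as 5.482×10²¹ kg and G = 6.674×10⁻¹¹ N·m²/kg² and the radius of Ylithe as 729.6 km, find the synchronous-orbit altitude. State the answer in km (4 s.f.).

h_sync ≈ 278.2 km

μ = GM = 6.674×10⁻¹¹ × 5.482×10²¹ = 3.659×10¹¹ m³/s².
A synchronous orbit has period T, so by Kepler's third law a = (μT²/4π²)^(1/3).
μT²/4π² = 3.659×10¹¹ × (1.051×10⁴)² / 39.48 = 1.024×10¹⁸ m³.
a = 1.008×10⁶ m = 1007.8 km.
Altitude h = a − R = 1007.8 − 729.6 = 278.24 km.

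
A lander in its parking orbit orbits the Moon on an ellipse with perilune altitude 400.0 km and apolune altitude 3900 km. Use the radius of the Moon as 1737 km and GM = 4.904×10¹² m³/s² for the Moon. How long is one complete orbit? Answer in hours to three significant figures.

T ≈ 6.04 hours

r_p = 1737 + 400.0 = 2137.0 km = 2.1370×10⁶ m.
r_a = 1737 + 3900 = 5637.0 km = 5.6370×10⁶ m.
Semi-major axis a = (r_p + r_a)/2 = (2137.0 + 5637.0)/2 = 3887.0 km = 3.887×10⁶ m.
By Kepler's third law T = 2π√(a³/μ) = 2π × 3.461×10³ = 2.174×10⁴ s.
= 6.040 hours.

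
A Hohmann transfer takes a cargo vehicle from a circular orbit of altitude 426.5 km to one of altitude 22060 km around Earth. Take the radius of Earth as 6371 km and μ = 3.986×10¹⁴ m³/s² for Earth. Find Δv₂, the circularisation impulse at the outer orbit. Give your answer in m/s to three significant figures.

Δv ≈ 1420 m/s

r₁ = 6371 + 426.5 = 6797.5 km = 6.7975×10⁶ m.
r₂ = 6371 + 22060 = 28431 km = 2.8431×10⁷ m.
Transfer ellipse a_t = (r₁ + r₂)/2 = 1.761×10⁷ m.
At r₁: circular v_c1 = √(μ/r₁) = 7658 m/s; transfer-perigee v_p = √[μ(2/r₁ − 1/a_t)] = 9729 m/s.
At r₂: circular v_c2 = √(μ/r₂) = 3744 m/s; transfer-apogee v_a = √[μ(2/r₂ − 1/a_t)] = 2326 m/s.
Δv₂ = v_c2 − v_a = 1418 m/s.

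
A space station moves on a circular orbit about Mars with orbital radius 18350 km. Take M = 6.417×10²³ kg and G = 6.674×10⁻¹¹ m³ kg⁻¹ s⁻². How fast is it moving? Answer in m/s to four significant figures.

v ≈ 1528 m/s

μ = GM = 6.674×10⁻¹¹ × 6.417×10²³ = 4.283×10¹³ m³/s².
r = 18350 km = 1.835×10⁷ m.
For a circular orbit v = √(μ/r) = √(4.283×10¹³ / 1.835×10⁷) = √(2.334×10⁶) = 1528 m/s.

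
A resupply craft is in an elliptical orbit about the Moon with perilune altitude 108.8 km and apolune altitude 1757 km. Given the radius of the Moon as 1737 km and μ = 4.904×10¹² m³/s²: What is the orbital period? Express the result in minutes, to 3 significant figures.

r_p = 1737 + 108.8 = 1845.8 km = 1.8458×10⁶ m.
r_a = 1737 + 1757 = 3494.0 km = 3.4940×10⁶ m.
Semi-major axis a = (r_p + r_a)/2 = (1845.8 + 3494.0)/2 = 2669.9 km = 2.670×10⁶ m.
By Kepler's third law T = 2π√(a³/μ) = 2π × 1.970×10³ = 1.238×10⁴ s.
= 206.3 minutes.

T ≈ 206 minutes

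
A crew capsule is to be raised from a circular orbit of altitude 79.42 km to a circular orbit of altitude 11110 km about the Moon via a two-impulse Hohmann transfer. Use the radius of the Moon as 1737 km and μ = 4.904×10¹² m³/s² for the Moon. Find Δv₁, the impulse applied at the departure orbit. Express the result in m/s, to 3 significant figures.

Δv ≈ 532 m/s

r₁ = 1737 + 79.42 = 1816.4 km = 1.8164×10⁶ m.
r₂ = 1737 + 11110 = 12847 km = 1.2847×10⁷ m.
Transfer ellipse a_t = (r₁ + r₂)/2 = 7.332×10⁶ m.
At r₁: circular v_c1 = √(μ/r₁) = 1643 m/s; transfer-perilune v_p = √[μ(2/r₁ − 1/a_t)] = 2175 m/s.
Δv₁ = v_p − v_c1 = 531.9 m/s.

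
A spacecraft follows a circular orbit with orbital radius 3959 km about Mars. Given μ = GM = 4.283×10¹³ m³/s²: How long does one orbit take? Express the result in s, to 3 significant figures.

r = 3959 km = 3.959×10⁶ m.
Kepler's third law: T = 2π√(r³/μ) = 2π√((3.959×10⁶)³ / 4.283×10¹³).
r³/μ = 1.449×10⁶ s², so T = 2π × 1.204×10³ = 7.563×10³ s.

T ≈ 7560 s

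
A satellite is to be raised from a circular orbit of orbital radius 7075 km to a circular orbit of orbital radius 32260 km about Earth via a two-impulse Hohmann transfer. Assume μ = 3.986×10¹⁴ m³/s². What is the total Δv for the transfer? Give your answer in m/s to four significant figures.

Δv_total ≈ 3514 m/s

r₁ = 7075 km = 7.075×10⁶ m.
r₂ = 32260 km = 3.226×10⁷ m.
Transfer ellipse a_t = (r₁ + r₂)/2 = 1.967×10⁷ m.
At r₁: circular v_c1 = √(μ/r₁) = 7506 m/s; transfer-perigee v_p = √[μ(2/r₁ − 1/a_t)] = 9613 m/s.
Δv₁ = v_p − v_c1 = 2107 m/s.
At r₂: circular v_c2 = √(μ/r₂) = 3515 m/s; transfer-apogee v_a = √[μ(2/r₂ − 1/a_t)] = 2108 m/s.
Δv₂ = v_c2 − v_a = 1407 m/s.
Total Δv = Δv₁ + Δv₂ = 3514 m/s.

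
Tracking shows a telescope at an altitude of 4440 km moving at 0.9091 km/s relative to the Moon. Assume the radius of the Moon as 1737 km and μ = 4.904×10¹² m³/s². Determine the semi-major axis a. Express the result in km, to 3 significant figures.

r = 1737 + 4440 = 6177.0 km = 6.177×10⁶ m.
Vis-viva rearranged: 1/a = 2/r − v²/μ = 3.238×10⁻⁷ − 1.685×10⁻⁷ = 1.553×10⁻⁷ m⁻¹.
a = 6.441×10⁶ m = 6441.1 km.

a ≈ 6440 km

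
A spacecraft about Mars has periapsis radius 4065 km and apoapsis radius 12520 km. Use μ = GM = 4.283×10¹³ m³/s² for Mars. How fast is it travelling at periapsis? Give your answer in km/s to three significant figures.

Semi-major axis a = (r_p + r_a)/2 = 8292.5 km = 8.292×10⁶ m.
Vis-viva: v² = μ(2/r − 1/a) = 4.283×10¹³ × (4.920×10⁻⁷ − 1.206×10⁻⁷) = 1.591×10⁷ m²/s².
v = 3988 m/s = 3.988 km/s.

v ≈ 3.99 km/s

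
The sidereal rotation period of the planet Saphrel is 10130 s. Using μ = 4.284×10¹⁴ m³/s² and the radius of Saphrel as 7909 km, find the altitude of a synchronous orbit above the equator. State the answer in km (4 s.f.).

A synchronous orbit has period T, so by Kepler's third law a = (μT²/4π²)^(1/3).
μT²/4π² = 4.284×10¹⁴ × (1.013×10⁴)² / 39.48 = 1.114×10²¹ m³.
a = 1.037×10⁷ m = 10365 km.
Altitude h = a − R = 10365 − 7909 = 2456.0 km.

h_sync ≈ 2456 km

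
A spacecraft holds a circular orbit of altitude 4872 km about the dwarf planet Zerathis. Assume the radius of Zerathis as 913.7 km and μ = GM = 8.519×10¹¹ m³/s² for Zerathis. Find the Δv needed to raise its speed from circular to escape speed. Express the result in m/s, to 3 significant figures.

Δv ≈ 159 m/s

r = 913.7 + 4872 = 5785.7 km = 5.7857×10⁶ m.
Circular speed v_c = √(μ/r) = 383.7 m/s.
Escape speed v_esc = √(2μ/r) = √2 × v_c = 542.7 m/s.
Δv = v_esc − v_c = 158.9 m/s.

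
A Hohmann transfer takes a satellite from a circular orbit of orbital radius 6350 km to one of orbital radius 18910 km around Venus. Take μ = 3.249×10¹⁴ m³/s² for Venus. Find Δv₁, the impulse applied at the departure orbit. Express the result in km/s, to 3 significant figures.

Δv ≈ 1.60 km/s

r₁ = 6350 km = 6.350×10⁶ m.
r₂ = 18910 km = 1.891×10⁷ m.
Transfer ellipse a_t = (r₁ + r₂)/2 = 1.263×10⁷ m.
At r₁: circular v_c1 = √(μ/r₁) = 7153 m/s; transfer-periapsis v_p = √[μ(2/r₁ − 1/a_t)] = 8752 m/s.
Δv₁ = v_p − v_c1 = 1600 m/s.
= 1.600 km/s.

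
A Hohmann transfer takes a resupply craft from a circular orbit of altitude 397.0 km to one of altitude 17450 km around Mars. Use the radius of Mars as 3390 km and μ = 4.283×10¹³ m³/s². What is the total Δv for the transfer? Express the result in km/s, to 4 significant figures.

Δv_total ≈ 1.651 km/s

r₁ = 3390 + 397.0 = 3787.0 km = 3.7870×10⁶ m.
r₂ = 3390 + 17450 = 20840 km = 2.0840×10⁷ m.
Transfer ellipse a_t = (r₁ + r₂)/2 = 1.231×10⁷ m.
At r₁: circular v_c1 = √(μ/r₁) = 3363 m/s; transfer-periapsis v_p = √[μ(2/r₁ − 1/a_t)] = 4375 m/s.
Δv₁ = v_p − v_c1 = 1012 m/s.
At r₂: circular v_c2 = √(μ/r₂) = 1434 m/s; transfer-apoapsis v_a = √[μ(2/r₂ − 1/a_t)] = 795.0 m/s.
Δv₂ = v_c2 − v_a = 638.6 m/s.
Total Δv = Δv₁ + Δv₂ = 1651 m/s = 1.651 km/s.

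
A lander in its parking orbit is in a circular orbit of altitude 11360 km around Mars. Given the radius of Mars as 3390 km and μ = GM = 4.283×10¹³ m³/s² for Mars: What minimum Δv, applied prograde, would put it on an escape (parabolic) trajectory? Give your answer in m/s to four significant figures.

r = 3390 + 11360 = 14750 km = 1.4750×10⁷ m.
Circular speed v_c = √(μ/r) = 1704 m/s.
Escape speed v_esc = √(2μ/r) = √2 × v_c = 2410 m/s.
Δv = v_esc − v_c = 705.8 m/s.

Δv ≈ 705.8 m/s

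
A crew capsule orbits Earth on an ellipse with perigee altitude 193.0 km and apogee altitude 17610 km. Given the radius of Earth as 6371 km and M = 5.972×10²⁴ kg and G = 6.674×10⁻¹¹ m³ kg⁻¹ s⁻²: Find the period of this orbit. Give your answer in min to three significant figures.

T ≈ 313 min

μ = GM = 6.674×10⁻¹¹ × 5.972×10²⁴ = 3.986×10¹⁴ m³/s².
r_p = 6371 + 193.0 = 6564.0 km = 6.5640×10⁶ m.
r_a = 6371 + 17610 = 23981 km = 2.3981×10⁷ m.
Semi-major axis a = (r_p + r_a)/2 = (6564.0 + 23981)/2 = 15272 km = 1.527×10⁷ m.
By Kepler's third law T = 2π√(a³/μ) = 2π × 2.990×10³ = 1.878×10⁴ s.
= 313.1 min.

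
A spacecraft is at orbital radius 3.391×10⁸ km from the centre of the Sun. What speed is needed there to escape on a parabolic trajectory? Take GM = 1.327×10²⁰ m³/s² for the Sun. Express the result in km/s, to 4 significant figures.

r = 3.391×10⁸ km = 3.391×10¹¹ m.
Escape speed v_esc = √(2μ/r) = √(2 × 1.327×10²⁰ / 3.391×10¹¹) = √(7.827×10⁸) = 27980 m/s.
= 27.98 km/s.

v_esc ≈ 27.98 km/s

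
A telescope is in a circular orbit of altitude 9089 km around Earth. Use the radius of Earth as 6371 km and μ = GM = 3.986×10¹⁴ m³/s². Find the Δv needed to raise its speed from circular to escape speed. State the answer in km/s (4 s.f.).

Δv ≈ 2.103 km/s

r = 6371 + 9089 = 15460 km = 1.5460×10⁷ m.
Circular speed v_c = √(μ/r) = 5078 m/s.
Escape speed v_esc = √(2μ/r) = √2 × v_c = 7181 m/s.
Δv = v_esc − v_c = 2103 m/s = 2.103 km/s.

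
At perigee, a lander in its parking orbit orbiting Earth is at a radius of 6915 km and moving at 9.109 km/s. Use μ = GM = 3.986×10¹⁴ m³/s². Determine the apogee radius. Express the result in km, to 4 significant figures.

apogee radius ≈ 17760 km

r_p = 6.915×10⁶ m.
Specific energy ε = v²/2 − μ/r = -1.616×10⁷ J/kg, so a = −μ/(2ε) = 1.234×10⁷ m.
The apsides satisfy r_p + r_a = 2a, so the apogee radius is 2a − r_p = 1.776×10⁷ m = 17757 km.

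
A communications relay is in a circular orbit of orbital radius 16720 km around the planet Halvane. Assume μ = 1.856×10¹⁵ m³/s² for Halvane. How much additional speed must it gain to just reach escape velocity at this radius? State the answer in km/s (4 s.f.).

Δv ≈ 4.364 km/s

r = 16720 km = 1.672×10⁷ m.
Circular speed v_c = √(μ/r) = 10540 m/s.
Escape speed v_esc = √(2μ/r) = √2 × v_c = 14900 m/s.
Δv = v_esc − v_c = 4364 m/s = 4.364 km/s.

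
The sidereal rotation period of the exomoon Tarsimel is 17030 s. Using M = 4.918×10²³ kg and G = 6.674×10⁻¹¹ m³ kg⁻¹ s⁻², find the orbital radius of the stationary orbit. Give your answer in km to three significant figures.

μ = GM = 6.674×10⁻¹¹ × 4.918×10²³ = 3.282×10¹³ m³/s².
A synchronous orbit has period T, so by Kepler's third law a = (μT²/4π²)^(1/3).
μT²/4π² = 3.282×10¹³ × (1.703×10⁴)² / 39.48 = 2.411×10²⁰ m³.
a = 6.224×10⁶ m = 6224.2 km.

r_sync ≈ 6220 km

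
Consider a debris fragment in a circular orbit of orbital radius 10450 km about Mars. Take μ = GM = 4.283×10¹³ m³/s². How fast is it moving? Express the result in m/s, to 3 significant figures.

v ≈ 2020 m/s

r = 10450 km = 1.045×10⁷ m.
For a circular orbit v = √(μ/r) = √(4.283×10¹³ / 1.045×10⁷) = √(4.099×10⁶) = 2024 m/s.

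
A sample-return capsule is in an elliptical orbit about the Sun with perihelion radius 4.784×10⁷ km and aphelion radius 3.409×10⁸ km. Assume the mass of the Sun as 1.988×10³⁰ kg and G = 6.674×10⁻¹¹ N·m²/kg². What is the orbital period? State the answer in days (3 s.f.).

T ≈ 541 days

μ = GM = 6.674×10⁻¹¹ × 1.988×10³⁰ = 1.327×10²⁰ m³/s².
Semi-major axis a = (r_p + r_a)/2 = (4.7840×10⁷ + 3.4090×10⁸)/2 = 1.9437×10⁸ km = 1.944×10¹¹ m.
By Kepler's third law T = 2π√(a³/μ) = 2π × 7.439×10⁶ = 4.674×10⁷ s.
= 541.0 days.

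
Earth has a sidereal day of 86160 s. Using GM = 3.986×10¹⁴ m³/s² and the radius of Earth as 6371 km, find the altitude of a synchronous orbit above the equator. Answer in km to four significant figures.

h_sync ≈ 35790 km

A synchronous orbit has period T, so by Kepler's third law a = (μT²/4π²)^(1/3).
μT²/4π² = 3.986×10¹⁴ × (8.616×10⁴)² / 39.48 = 7.495×10²² m³.
a = 4.216×10⁷ m = 42163 km.
Altitude h = a − R = 42163 − 6371 = 35792 km.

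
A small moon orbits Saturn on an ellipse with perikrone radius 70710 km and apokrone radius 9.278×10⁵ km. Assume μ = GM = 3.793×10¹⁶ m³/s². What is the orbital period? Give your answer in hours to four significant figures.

T ≈ 99.97 hours

Semi-major axis a = (r_p + r_a)/2 = (70710 + 9.2780×10⁵)/2 = 4.9926×10⁵ km = 4.993×10⁸ m.
By Kepler's third law T = 2π√(a³/μ) = 2π × 5.728×10⁴ = 3.599×10⁵ s.
= 99.97 hours.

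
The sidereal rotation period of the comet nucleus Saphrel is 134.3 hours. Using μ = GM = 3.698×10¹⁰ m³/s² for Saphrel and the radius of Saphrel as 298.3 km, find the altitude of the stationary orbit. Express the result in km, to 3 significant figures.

h_sync ≈ 5730 km

T = 134.3 hours = 4.835×10⁵ s.
A synchronous orbit has period T, so by Kepler's third law a = (μT²/4π²)^(1/3).
μT²/4π² = 3.698×10¹⁰ × (4.835×10⁵)² / 39.48 = 2.190×10²⁰ m³.
a = 6.027×10⁶ m = 6027.3 km.
Altitude h = a − R = 6027.3 − 298.3 = 5729.0 km.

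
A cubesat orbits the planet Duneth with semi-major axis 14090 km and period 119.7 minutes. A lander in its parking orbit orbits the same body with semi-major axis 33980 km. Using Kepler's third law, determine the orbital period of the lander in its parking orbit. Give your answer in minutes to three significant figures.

Kepler's third law: T² ∝ a³, so T₂ = T₁ (a₂/a₁)^(3/2).
a₂/a₁ = 2.412, (a₂/a₁)^(3/2) = 3.745.
T₂ = 119.7 × 3.745 = 448.3 minutes.

T₂ ≈ 448 minutes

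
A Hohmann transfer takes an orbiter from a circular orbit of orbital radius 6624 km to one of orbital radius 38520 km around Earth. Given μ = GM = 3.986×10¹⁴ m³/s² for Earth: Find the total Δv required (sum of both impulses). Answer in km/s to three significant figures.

Δv_total ≈ 3.85 km/s

r₁ = 6624 km = 6.624×10⁶ m.
r₂ = 38520 km = 3.852×10⁷ m.
Transfer ellipse a_t = (r₁ + r₂)/2 = 2.257×10⁷ m.
At r₁: circular v_c1 = √(μ/r₁) = 7757 m/s; transfer-perigee v_p = √[μ(2/r₁ − 1/a_t)] = 10130 m/s.
Δv₁ = v_p − v_c1 = 2376 m/s.
At r₂: circular v_c2 = √(μ/r₂) = 3217 m/s; transfer-apogee v_a = √[μ(2/r₂ − 1/a_t)] = 1743 m/s.
Δv₂ = v_c2 − v_a = 1474 m/s.
Total Δv = Δv₁ + Δv₂ = 3851 m/s = 3.851 km/s.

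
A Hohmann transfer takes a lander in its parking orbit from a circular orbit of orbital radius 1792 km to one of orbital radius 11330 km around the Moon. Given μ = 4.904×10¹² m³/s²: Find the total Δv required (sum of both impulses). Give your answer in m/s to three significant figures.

r₁ = 1792 km = 1.792×10⁶ m.
r₂ = 11330 km = 1.133×10⁷ m.
Transfer ellipse a_t = (r₁ + r₂)/2 = 6.561×10⁶ m.
At r₁: circular v_c1 = √(μ/r₁) = 1654 m/s; transfer-perilune v_p = √[μ(2/r₁ − 1/a_t)] = 2174 m/s.
Δv₁ = v_p − v_c1 = 519.6 m/s.
At r₂: circular v_c2 = √(μ/r₂) = 657.9 m/s; transfer-apolune v_a = √[μ(2/r₂ − 1/a_t)] = 343.8 m/s.
Δv₂ = v_c2 − v_a = 314.1 m/s.
Total Δv = Δv₁ + Δv₂ = 833.7 m/s.

Δv_total ≈ 834 m/s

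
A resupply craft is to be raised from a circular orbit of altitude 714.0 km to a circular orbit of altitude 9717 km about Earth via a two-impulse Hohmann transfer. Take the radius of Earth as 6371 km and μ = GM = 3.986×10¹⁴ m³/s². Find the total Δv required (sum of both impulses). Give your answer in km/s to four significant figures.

r₁ = 6371 + 714.0 = 7085.0 km = 7.0850×10⁶ m.
r₂ = 6371 + 9717 = 16088 km = 1.6088×10⁷ m.
Transfer ellipse a_t = (r₁ + r₂)/2 = 1.159×10⁷ m.
At r₁: circular v_c1 = √(μ/r₁) = 7501 m/s; transfer-perigee v_p = √[μ(2/r₁ − 1/a_t)] = 8838 m/s.
Δv₁ = v_p − v_c1 = 1338 m/s.
At r₂: circular v_c2 = √(μ/r₂) = 4978 m/s; transfer-apogee v_a = √[μ(2/r₂ − 1/a_t)] = 3892 m/s.
Δv₂ = v_c2 − v_a = 1085 m/s.
Total Δv = Δv₁ + Δv₂ = 2423 m/s = 2.423 km/s.

Δv_total ≈ 2.423 km/s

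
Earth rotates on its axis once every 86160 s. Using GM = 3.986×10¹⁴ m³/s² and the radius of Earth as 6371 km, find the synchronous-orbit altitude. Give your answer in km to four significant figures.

A synchronous orbit has period T, so by Kepler's third law a = (μT²/4π²)^(1/3).
μT²/4π² = 3.986×10¹⁴ × (8.616×10⁴)² / 39.48 = 7.495×10²² m³.
a = 4.216×10⁷ m = 42163 km.
Altitude h = a − R = 42163 − 6371 = 35792 km.

h_sync ≈ 35790 km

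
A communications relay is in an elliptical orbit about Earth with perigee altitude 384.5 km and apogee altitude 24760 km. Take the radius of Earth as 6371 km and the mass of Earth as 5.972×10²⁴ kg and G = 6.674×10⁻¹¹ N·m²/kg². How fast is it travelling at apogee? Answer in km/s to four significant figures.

μ = GM = 6.674×10⁻¹¹ × 5.972×10²⁴ = 3.986×10¹⁴ m³/s².
r_p = 6371 + 384.5 = 6755.5 km = 6.7555×10⁶ m.
r_a = 6371 + 24760 = 31131 km = 3.1131×10⁷ m.
Semi-major axis a = (r_p + r_a)/2 = 18943 km = 1.894×10⁷ m.
Vis-viva: v² = μ(2/r − 1/a) = 3.986×10¹⁴ × (6.424×10⁻⁸ − 5.279×10⁻⁸) = 4.566×10⁶ m²/s².
v = 2137 m/s = 2.137 km/s.

v ≈ 2.137 km/s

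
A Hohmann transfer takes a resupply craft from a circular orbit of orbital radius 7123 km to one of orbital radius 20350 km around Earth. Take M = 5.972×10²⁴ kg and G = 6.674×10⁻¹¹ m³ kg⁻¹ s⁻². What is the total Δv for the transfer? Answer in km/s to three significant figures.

Δv_total ≈ 2.86 km/s

μ = GM = 6.674×10⁻¹¹ × 5.972×10²⁴ = 3.986×10¹⁴ m³/s².
r₁ = 7123 km = 7.123×10⁶ m.
r₂ = 20350 km = 2.035×10⁷ m.
Transfer ellipse a_t = (r₁ + r₂)/2 = 1.374×10⁷ m.
At r₁: circular v_c1 = √(μ/r₁) = 7480 m/s; transfer-perigee v_p = √[μ(2/r₁ − 1/a_t)] = 9105 m/s.
Δv₁ = v_p − v_c1 = 1624 m/s.
At r₂: circular v_c2 = √(μ/r₂) = 4426 m/s; transfer-apogee v_a = √[μ(2/r₂ − 1/a_t)] = 3187 m/s.
Δv₂ = v_c2 − v_a = 1239 m/s.
Total Δv = Δv₁ + Δv₂ = 2863 m/s = 2.863 km/s.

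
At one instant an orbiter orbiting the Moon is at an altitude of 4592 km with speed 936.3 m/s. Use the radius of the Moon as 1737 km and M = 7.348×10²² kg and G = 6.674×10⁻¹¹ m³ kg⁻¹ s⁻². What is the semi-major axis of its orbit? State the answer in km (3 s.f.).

a ≈ 7290 km

μ = GM = 6.674×10⁻¹¹ × 7.348×10²² = 4.904×10¹² m³/s².
r = 1737 + 4592 = 6329.0 km = 6.329×10⁶ m.
Vis-viva rearranged: 1/a = 2/r − v²/μ = 3.160×10⁻⁷ − 1.788×10⁻⁷ = 1.372×10⁻⁷ m⁻¹.
a = 7.286×10⁶ m = 7286.3 km.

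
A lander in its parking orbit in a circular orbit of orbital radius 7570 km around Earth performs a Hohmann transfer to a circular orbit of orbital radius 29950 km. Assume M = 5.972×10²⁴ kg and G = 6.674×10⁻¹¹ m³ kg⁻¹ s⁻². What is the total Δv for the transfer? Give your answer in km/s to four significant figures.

Δv_total ≈ 3.243 km/s

μ = GM = 6.674×10⁻¹¹ × 5.972×10²⁴ = 3.986×10¹⁴ m³/s².
r₁ = 7570 km = 7.570×10⁶ m.
r₂ = 29950 km = 2.995×10⁷ m.
Transfer ellipse a_t = (r₁ + r₂)/2 = 1.876×10⁷ m.
At r₁: circular v_c1 = √(μ/r₁) = 7256 m/s; transfer-perigee v_p = √[μ(2/r₁ − 1/a_t)] = 9168 m/s.
Δv₁ = v_p − v_c1 = 1912 m/s.
At r₂: circular v_c2 = √(μ/r₂) = 3648 m/s; transfer-apogee v_a = √[μ(2/r₂ − 1/a_t)] = 2317 m/s.
Δv₂ = v_c2 − v_a = 1331 m/s.
Total Δv = Δv₁ + Δv₂ = 3243 m/s = 3.243 km/s.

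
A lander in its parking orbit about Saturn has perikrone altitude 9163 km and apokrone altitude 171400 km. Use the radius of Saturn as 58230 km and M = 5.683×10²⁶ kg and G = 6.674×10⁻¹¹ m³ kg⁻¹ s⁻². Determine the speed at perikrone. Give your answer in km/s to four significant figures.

μ = GM = 6.674×10⁻¹¹ × 5.683×10²⁶ = 3.793×10¹⁶ m³/s².
r_p = 58230 + 9163 = 67393 km = 6.7393×10⁷ m.
r_a = 58230 + 171400 = 229630 km = 2.2963×10⁸ m.
Semi-major axis a = (r_p + r_a)/2 = 1.4851×10⁵ km = 1.485×10⁸ m.
Vis-viva: v² = μ(2/r − 1/a) = 3.793×10¹⁶ × (2.968×10⁻⁸ − 6.733×10⁻⁹) = 8.702×10⁸ m²/s².
v = 29500 m/s = 29.50 km/s.

v ≈ 29.50 km/s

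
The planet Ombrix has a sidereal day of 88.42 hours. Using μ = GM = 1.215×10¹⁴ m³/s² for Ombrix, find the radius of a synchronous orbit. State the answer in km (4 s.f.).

T = 88.42 hours = 3.183×10⁵ s.
A synchronous orbit has period T, so by Kepler's third law a = (μT²/4π²)^(1/3).
μT²/4π² = 1.215×10¹⁴ × (3.183×10⁵)² / 39.48 = 3.118×10²³ m³.
a = 6.781×10⁷ m = 67812 km.

r_sync ≈ 67810 km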